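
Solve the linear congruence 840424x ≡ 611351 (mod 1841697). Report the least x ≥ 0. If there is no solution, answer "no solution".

First find gcd(840424, 1841697):
1841697 = 2·840424 + 160849
840424 = 5·160849 + 36179
160849 = 4·36179 + 16133
36179 = 2·16133 + 3913
16133 = 4·3913 + 481
3913 = 8·481 + 65
481 = 7·65 + 26
65 = 2·26 + 13
26 = 2·13 + 0
gcd = 13 and 13 | 611351, so solutions exist. Divide through by 13: 64648x ≡ 47027 (mod 141669).
Now find 64648⁻¹ mod 141669:
141669 = 2×64648 + 12373
64648 = 5×12373 + 2783
12373 = 4×2783 + 1241
2783 = 2×1241 + 301
1241 = 4×301 + 37
301 = 8×37 + 5
37 = 7×5 + 2
5 = 2×2 + 1
2 = 2×1 + 0
Back-substitute:
1 = 5 − 2·2
1 = −2·37 + 15·5
1 = 15·301 − 122·37
1 = −122·1241 + 503·301
1 = 503·2783 − 1128·1241
1 = −1128·12373 + 5015·2783
1 = 5015·64648 − 26203·12373
1 = −26203·141669 + 57421·64648
So 64648⁻¹ ≡ 57421 (mod 141669).
Then x ≡ 57421·47027 ≡ 126227 (mod 141669); the smallest non-negative solution is x = 126227.

126227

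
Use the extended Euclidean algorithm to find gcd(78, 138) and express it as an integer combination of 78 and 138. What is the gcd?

Repeated division:
138 = 1×78 + 60
78 = 1×60 + 18
60 = 3×18 + 6
18 = 3×6 + 0
gcd(78, 138) = 6.
Back-substituting:
6 = 60 − 3·18
6 = −3·78 + 4·60
6 = 4·138 − 7·78
So 6 = (4)·138 + (-7)·78.

6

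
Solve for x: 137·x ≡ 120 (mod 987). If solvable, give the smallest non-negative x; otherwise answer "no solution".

First find gcd(137, 987):
987 = 7·137 + 28
137 = 4·28 + 25
28 = 1·25 + 3
25 = 8·3 + 1
3 = 3·1 + 0
gcd = 1, so a unique solution mod 987 exists.
Back-substitute for the Bézout coefficients:
1 = 25 − 8·3
1 = −8·28 + 9·25
1 = 9·137 − 44·28
1 = −44·987 + 317·137
So 137·(317) ≡ 1 (mod 987), giving 137⁻¹ ≡ 317.
x ≡ 137⁻¹·120 ≡ 317·120 ≡ 534 (mod 987).

534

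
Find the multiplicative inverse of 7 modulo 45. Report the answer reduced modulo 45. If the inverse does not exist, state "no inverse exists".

13

Run Euclid on (45, 7):
45 = 6*7 + 3
7 = 2*3 + 1
3 = 3*1 + 0
Since gcd(7, 45) = 1, back-substitute to write 1 as a combination:
1 = 7 − 2·3
1 = −2·45 + 13·7
So 7·13 ≡ 1 (mod 45).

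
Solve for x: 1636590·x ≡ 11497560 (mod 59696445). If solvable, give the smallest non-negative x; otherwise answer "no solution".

380307

First find gcd(1636590, 59696445):
59696445 = 36*1636590 + 779205
1636590 = 2*779205 + 78180
779205 = 9*78180 + 75585
78180 = 1*75585 + 2595
75585 = 29*2595 + 330
2595 = 7*330 + 285
330 = 1*285 + 45
285 = 6*45 + 15
45 = 3*15 + 0
gcd = 15 and 15 | 11497560, so solutions exist. Divide through by 15: 109106x ≡ 766504 (mod 3979763).
Now find 109106⁻¹ mod 3979763:
3979763 = 36×109106 + 51947
109106 = 2×51947 + 5212
51947 = 9×5212 + 5039
5212 = 1×5039 + 173
5039 = 29×173 + 22
173 = 7×22 + 19
22 = 1×19 + 3
19 = 6×3 + 1
3 = 3×1 + 0
Back-substitute:
1 = 19 − 6·3
1 = −6·22 + 7·19
1 = 7·173 − 55·22
1 = −55·5039 + 1602·173
1 = 1602·5212 − 1657·5039
1 = −1657·51947 + 16515·5212
1 = 16515·109106 − 34687·51947
1 = −34687·3979763 + 1265247·109106
So 109106⁻¹ ≡ 1265247 (mod 3979763).
Then x ≡ 1265247·766504 ≡ 380307 (mod 3979763); the smallest non-negative solution is x = 380307.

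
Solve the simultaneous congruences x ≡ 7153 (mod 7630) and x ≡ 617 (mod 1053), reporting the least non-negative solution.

Write x = 7153 + 7630·k. Then 7630·k ≡ 617 − 7153 ≡ 835 (mod 1053).
Need 7630⁻¹ mod 1053. Extended Euclid on (1053, 259):
1053 = 4·259 + 17
259 = 15·17 + 4
17 = 4·4 + 1
4 = 4·1 + 0
Back-substitute:
1 = 17 − 4·4
1 = −4·259 + 61·17
1 = 61·1053 − 248·259
7630⁻¹ ≡ 805 (mod 1053), so k ≡ 805·835 ≡ 361 (mod 1053).
x = 7153 + 7630·361 = 2761583.

2761583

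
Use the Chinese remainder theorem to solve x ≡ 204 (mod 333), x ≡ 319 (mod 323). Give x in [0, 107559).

Write x = 204 + 333·k. Then 333·k ≡ 319 − 204 ≡ 115 (mod 323).
Need 333⁻¹ mod 323. Extended Euclid on (323, 10):
323 = 32·10 + 3
10 = 3·3 + 1
3 = 3·1 + 0
Back-substitute:
1 = 10 − 3·3
1 = −3·323 + 97·10
333⁻¹ ≡ 97 (mod 323), so k ≡ 97·115 ≡ 173 (mod 323).
x = 204 + 333·173 = 57813.

57813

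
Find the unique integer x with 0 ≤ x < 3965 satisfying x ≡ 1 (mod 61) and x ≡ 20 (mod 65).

2685

Write x = 1 + 61·k. Then 61·k ≡ 20 − 1 ≡ 19 (mod 65).
Need 61⁻¹ mod 65. Extended Euclid on (65, 61):
65 = 1*61 + 4
61 = 15*4 + 1
4 = 4*1 + 0
Back-substitute:
1 = 61 − 15·4
1 = −15·65 + 16·61
61⁻¹ ≡ 16 (mod 65), so k ≡ 16·19 ≡ 44 (mod 65).
x = 1 + 61·44 = 2685.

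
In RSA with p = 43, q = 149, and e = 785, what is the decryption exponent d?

1457

φ(n) = (p−1)(q−1) = 42·148 = 6216.
Need d with 785·d ≡ 1 (mod 6216). Apply the extended Euclidean algorithm:
6216 = 7×785 + 721
785 = 1×721 + 64
721 = 11×64 + 17
64 = 3×17 + 13
17 = 1×13 + 4
13 = 3×4 + 1
4 = 4×1 + 0
Back-substitute:
1 = 13 − 3·4
1 = −3·17 + 4·13
1 = 4·64 − 15·17
1 = −15·721 + 169·64
1 = 169·785 − 184·721
1 = −184·6216 + 1457·785
So 785·1457 ≡ 1 (mod 6216), hence d = 1457.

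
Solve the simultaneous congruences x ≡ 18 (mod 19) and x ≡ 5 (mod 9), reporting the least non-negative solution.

113

Write x = 18 + 19·k. Then 19·k ≡ 5 − 18 ≡ 5 (mod 9).
Need 19⁻¹ mod 9. Extended Euclid on (9, 1):
9 = 9·1 + 0
19⁻¹ ≡ 1 (mod 9), so k ≡ 1·5 ≡ 5 (mod 9).
x = 18 + 19·5 = 113.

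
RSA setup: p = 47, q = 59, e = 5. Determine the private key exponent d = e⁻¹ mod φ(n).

1601

φ(n) = (p−1)(q−1) = 46·58 = 2668.
Need d with 5·d ≡ 1 (mod 2668). Apply the extended Euclidean algorithm:
2668 = 533·5 + 3
5 = 1·3 + 2
3 = 1·2 + 1
2 = 2·1 + 0
Back-substitute:
1 = 3 − 2
1 = −5 + 2·3
1 = 2·2668 − 1067·5
So 5·(-1067) ≡ 1 (mod 2668), hence d ≡ -1067 ≡ 1601 (mod 2668).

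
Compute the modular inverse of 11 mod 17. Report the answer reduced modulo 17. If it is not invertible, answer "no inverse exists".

Run Euclid on (17, 11):
17 = 1×11 + 6
11 = 1×6 + 5
6 = 1×5 + 1
5 = 5×1 + 0
The gcd is 1. Working backward:
1 = 6 − 5
1 = −11 + 2·6
1 = 2·17 − 3·11
So 11·(-3) ≡ 1 (mod 17), and -3 ≡ 14 (mod 17).

14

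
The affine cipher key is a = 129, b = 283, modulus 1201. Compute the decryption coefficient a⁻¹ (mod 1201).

270

Run Euclid on (1201, 129):
1201 = 9*129 + 40
129 = 3*40 + 9
40 = 4*9 + 4
9 = 2*4 + 1
4 = 4*1 + 0
The gcd is 1. Working backward:
1 = 9 − 2·4
1 = −2·40 + 9·9
1 = 9·129 − 29·40
1 = −29·1201 + 270·129
So 129·270 ≡ 1 (mod 1201).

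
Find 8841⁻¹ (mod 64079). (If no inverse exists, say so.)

31601

Extended Euclidean algorithm:
64079 = 7*8841 + 2192
8841 = 4*2192 + 73
2192 = 30*73 + 2
73 = 36*2 + 1
2 = 2*1 + 0
Since gcd(8841, 64079) = 1, back-substitute to write 1 as a combination:
1 = 73 − 36·2
1 = −36·2192 + 1081·73
1 = 1081·8841 − 4360·2192
1 = −4360·64079 + 31601·8841
So 8841·31601 ≡ 1 (mod 64079).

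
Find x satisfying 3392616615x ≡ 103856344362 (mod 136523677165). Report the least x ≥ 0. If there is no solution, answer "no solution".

no solution

gcd(3392616615, 136523677165):
136523677165 = 40·3392616615 + 819012565
3392616615 = 4·819012565 + 116566355
819012565 = 7·116566355 + 3048080
116566355 = 38·3048080 + 739315
3048080 = 4·739315 + 90820
739315 = 8·90820 + 12755
90820 = 7·12755 + 1535
12755 = 8·1535 + 475
1535 = 3·475 + 110
475 = 4·110 + 35
110 = 3·35 + 5
35 = 7·5 + 0
gcd = 5, but 5 ∤ 103856344362, so the congruence has no solution.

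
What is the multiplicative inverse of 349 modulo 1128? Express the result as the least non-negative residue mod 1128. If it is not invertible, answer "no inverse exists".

Apply the Euclidean algorithm to 1128 and 349:
1128 = 3·349 + 81
349 = 4·81 + 25
81 = 3·25 + 6
25 = 4·6 + 1
6 = 6·1 + 0
The gcd is 1. Working backward:
1 = 25 − 4·6
1 = −4·81 + 13·25
1 = 13·349 − 56·81
1 = −56·1128 + 181·349
So 349·181 ≡ 1 (mod 1128).

181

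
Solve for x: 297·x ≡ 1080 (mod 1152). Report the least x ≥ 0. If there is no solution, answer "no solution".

First find gcd(297, 1152):
1152 = 3×297 + 261
297 = 1×261 + 36
261 = 7×36 + 9
36 = 4×9 + 0
gcd = 9 and 9 | 1080, so solutions exist. Divide through by 9: 33x ≡ 120 (mod 128).
Now find 33⁻¹ mod 128:
128 = 3*33 + 29
33 = 1*29 + 4
29 = 7*4 + 1
4 = 4*1 + 0
Back-substitute:
1 = 29 − 7·4
1 = −7·33 + 8·29
1 = 8·128 − 31·33
So 33·(-31) ≡ 1 (mod 128), i.e. 33⁻¹ ≡ 97.
Then x ≡ 97·120 ≡ 120 (mod 128); the smallest non-negative solution is x = 120.

120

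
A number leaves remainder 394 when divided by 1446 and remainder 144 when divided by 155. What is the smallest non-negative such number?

Write x = 394 + 1446·k. Then 1446·k ≡ 144 − 394 ≡ 60 (mod 155).
Need 1446⁻¹ mod 155. Extended Euclid on (155, 51):
155 = 3*51 + 2
51 = 25*2 + 1
2 = 2*1 + 0
Back-substitute:
1 = 51 − 25·2
1 = −25·155 + 76·51
1446⁻¹ ≡ 76 (mod 155), so k ≡ 76·60 ≡ 65 (mod 155).
x = 394 + 1446·65 = 94384.

94384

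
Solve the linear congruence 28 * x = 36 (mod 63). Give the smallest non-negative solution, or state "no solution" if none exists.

no solution

gcd(28, 63):
63 = 2×28 + 7
28 = 4×7 + 0
gcd = 7, but 7 ∤ 36, so the congruence has no solution.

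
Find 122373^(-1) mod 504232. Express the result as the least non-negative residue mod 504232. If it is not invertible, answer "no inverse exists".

Extended Euclidean algorithm:
504232 = 4*122373 + 14740
122373 = 8*14740 + 4453
14740 = 3*4453 + 1381
4453 = 3*1381 + 310
1381 = 4*310 + 141
310 = 2*141 + 28
141 = 5*28 + 1
28 = 28*1 + 0
The gcd is 1. Working backward:
1 = 141 − 5·28
1 = −5·310 + 11·141
1 = 11·1381 − 49·310
1 = −49·4453 + 158·1381
1 = 158·14740 − 523·4453
1 = −523·122373 + 4342·14740
1 = 4342·504232 − 17891·122373
Thus 122373·(-17891) ≡ 1 (mod 504232); reducing, -17891 mod 504232 = 486341.

486341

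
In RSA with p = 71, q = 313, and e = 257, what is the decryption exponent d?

φ(n) = (p−1)(q−1) = 70·312 = 21840.
Need d with 257·d ≡ 1 (mod 21840). Apply the extended Euclidean algorithm:
21840 = 84·257 + 252
257 = 1·252 + 5
252 = 50·5 + 2
5 = 2·2 + 1
2 = 2·1 + 0
Back-substitute:
1 = 5 − 2·2
1 = −2·252 + 101·5
1 = 101·257 − 103·252
1 = −103·21840 + 8753·257
So 257·8753 ≡ 1 (mod 21840), hence d = 8753.

8753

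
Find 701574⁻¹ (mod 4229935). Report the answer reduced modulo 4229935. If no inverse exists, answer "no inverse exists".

3214924

Apply the Euclidean algorithm to 4229935 and 701574:
4229935 = 6·701574 + 20491
701574 = 34·20491 + 4880
20491 = 4·4880 + 971
4880 = 5·971 + 25
971 = 38·25 + 21
25 = 1·21 + 4
21 = 5·4 + 1
4 = 4·1 + 0
Since gcd(701574, 4229935) = 1, back-substitute to write 1 as a combination:
1 = 21 − 5·4
1 = −5·25 + 6·21
1 = 6·971 − 233·25
1 = −233·4880 + 1171·971
1 = 1171·20491 − 4917·4880
1 = −4917·701574 + 168349·20491
1 = 168349·4229935 − 1015011·701574
Thus 701574·(-1015011) ≡ 1 (mod 4229935); reducing, -1015011 mod 4229935 = 3214924.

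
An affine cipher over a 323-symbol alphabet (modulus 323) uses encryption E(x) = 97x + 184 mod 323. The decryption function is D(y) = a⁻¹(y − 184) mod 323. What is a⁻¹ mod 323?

10

gcd(323, 97) by repeated division:
323 = 3·97 + 32
97 = 3·32 + 1
32 = 32·1 + 0
The gcd is 1. Working backward:
1 = 97 − 3·32
1 = −3·323 + 10·97
So 97·10 ≡ 1 (mod 323).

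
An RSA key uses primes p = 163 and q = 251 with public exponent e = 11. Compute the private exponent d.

φ(n) = (p−1)(q−1) = 162·250 = 40500.
Need d with 11·d ≡ 1 (mod 40500). Apply the extended Euclidean algorithm:
40500 = 3681·11 + 9
11 = 1·9 + 2
9 = 4·2 + 1
2 = 2·1 + 0
Back-substitute:
1 = 9 − 4·2
1 = −4·11 + 5·9
1 = 5·40500 − 18409·11
So 11·(-18409) ≡ 1 (mod 40500), hence d ≡ -18409 ≡ 22091 (mod 40500).

22091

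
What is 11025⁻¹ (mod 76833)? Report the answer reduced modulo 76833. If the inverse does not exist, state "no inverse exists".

no inverse exists

Euclidean algorithm on 76833, 11025:
76833 = 6*11025 + 10683
11025 = 1*10683 + 342
10683 = 31*342 + 81
342 = 4*81 + 18
81 = 4*18 + 9
18 = 2*9 + 0
The gcd is 9, not 1, hence no inverse exists.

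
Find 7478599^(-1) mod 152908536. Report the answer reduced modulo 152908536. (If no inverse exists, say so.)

gcd(152908536, 7478599) by repeated division:
152908536 = 20×7478599 + 3336556
7478599 = 2×3336556 + 805487
3336556 = 4×805487 + 114608
805487 = 7×114608 + 3231
114608 = 35×3231 + 1523
3231 = 2×1523 + 185
1523 = 8×185 + 43
185 = 4×43 + 13
43 = 3×13 + 4
13 = 3×4 + 1
4 = 4×1 + 0
The gcd is 1. Working backward:
1 = 13 − 3·4
1 = −3·43 + 10·13
1 = 10·185 − 43·43
1 = −43·1523 + 354·185
1 = 354·3231 − 751·1523
1 = −751·114608 + 26639·3231
1 = 26639·805487 − 187224·114608
1 = −187224·3336556 + 775535·805487
1 = 775535·7478599 − 1738294·3336556
1 = −1738294·152908536 + 35541415·7478599
So 7478599·35541415 ≡ 1 (mod 152908536).

35541415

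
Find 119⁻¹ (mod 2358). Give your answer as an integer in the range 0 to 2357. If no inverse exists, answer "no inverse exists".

1823

Run Euclid on (2358, 119):
2358 = 19·119 + 97
119 = 1·97 + 22
97 = 4·22 + 9
22 = 2·9 + 4
9 = 2·4 + 1
4 = 4·1 + 0
Since gcd(119, 2358) = 1, back-substitute to write 1 as a combination:
1 = 9 − 2·4
1 = −2·22 + 5·9
1 = 5·97 − 22·22
1 = −22·119 + 27·97
1 = 27·2358 − 535·119
So 119·(-535) ≡ 1 (mod 2358), and -535 ≡ 1823 (mod 2358).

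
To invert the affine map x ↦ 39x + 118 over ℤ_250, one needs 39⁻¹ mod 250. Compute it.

109

Apply the Euclidean algorithm to 250 and 39:
250 = 6·39 + 16
39 = 2·16 + 7
16 = 2·7 + 2
7 = 3·2 + 1
2 = 2·1 + 0
The gcd is 1. Working backward:
1 = 7 − 3·2
1 = −3·16 + 7·7
1 = 7·39 − 17·16
1 = −17·250 + 109·39
So 39·109 ≡ 1 (mod 250).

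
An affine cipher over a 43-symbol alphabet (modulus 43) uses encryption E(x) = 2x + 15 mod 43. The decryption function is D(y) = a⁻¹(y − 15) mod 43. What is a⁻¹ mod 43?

gcd(43, 2) by repeated division:
43 = 21*2 + 1
2 = 2*1 + 0
Since gcd(2, 43) = 1, back-substitute to write 1 as a combination:
1 = 43 − 21·2
So 2·(-21) ≡ 1 (mod 43), and -21 ≡ 22 (mod 43).

22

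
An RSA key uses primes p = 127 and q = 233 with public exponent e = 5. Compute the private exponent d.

11693

φ(n) = (p−1)(q−1) = 126·232 = 29232.
Need d with 5·d ≡ 1 (mod 29232). Apply the extended Euclidean algorithm:
29232 = 5846*5 + 2
5 = 2*2 + 1
2 = 2*1 + 0
Back-substitute:
1 = 5 − 2·2
1 = −2·29232 + 11693·5
So 5·11693 ≡ 1 (mod 29232), hence d = 11693.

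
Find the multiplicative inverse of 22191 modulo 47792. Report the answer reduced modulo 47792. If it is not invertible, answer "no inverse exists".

41359

gcd(47792, 22191) by repeated division:
47792 = 2·22191 + 3410
22191 = 6·3410 + 1731
3410 = 1·1731 + 1679
1731 = 1·1679 + 52
1679 = 32·52 + 15
52 = 3·15 + 7
15 = 2·7 + 1
7 = 7·1 + 0
Since gcd(22191, 47792) = 1, back-substitute to write 1 as a combination:
1 = 15 − 2·7
1 = −2·52 + 7·15
1 = 7·1679 − 226·52
1 = −226·1731 + 233·1679
1 = 233·3410 − 459·1731
1 = −459·22191 + 2987·3410
1 = 2987·47792 − 6433·22191
Thus 22191·(-6433) ≡ 1 (mod 47792); reducing, -6433 mod 47792 = 41359.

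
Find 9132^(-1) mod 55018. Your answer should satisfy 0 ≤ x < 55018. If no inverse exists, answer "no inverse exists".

no inverse exists

Compute gcd(9132, 55018):
55018 = 6·9132 + 226
9132 = 40·226 + 92
226 = 2·92 + 42
92 = 2·42 + 8
42 = 5·8 + 2
8 = 4·2 + 0
The gcd is 2, not 1, hence no inverse exists.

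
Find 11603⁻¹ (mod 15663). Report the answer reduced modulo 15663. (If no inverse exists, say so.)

Run Euclid on (15663, 11603):
15663 = 1*11603 + 4060
11603 = 2*4060 + 3483
4060 = 1*3483 + 577
3483 = 6*577 + 21
577 = 27*21 + 10
21 = 2*10 + 1
10 = 10*1 + 0
The gcd is 1. Working backward:
1 = 21 − 2·10
1 = −2·577 + 55·21
1 = 55·3483 − 332·577
1 = −332·4060 + 387·3483
1 = 387·11603 − 1106·4060
1 = −1106·15663 + 1493·11603
So 11603·1493 ≡ 1 (mod 15663).

1493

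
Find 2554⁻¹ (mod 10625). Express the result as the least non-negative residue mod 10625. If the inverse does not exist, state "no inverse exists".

1169

Apply the Euclidean algorithm to 10625 and 2554:
10625 = 4*2554 + 409
2554 = 6*409 + 100
409 = 4*100 + 9
100 = 11*9 + 1
9 = 9*1 + 0
Since gcd(2554, 10625) = 1, back-substitute to write 1 as a combination:
1 = 100 − 11·9
1 = −11·409 + 45·100
1 = 45·2554 − 281·409
1 = −281·10625 + 1169·2554
So 2554·1169 ≡ 1 (mod 10625).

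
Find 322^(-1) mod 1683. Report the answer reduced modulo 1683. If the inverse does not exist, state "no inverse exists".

1291

Extended Euclidean algorithm:
1683 = 5·322 + 73
322 = 4·73 + 30
73 = 2·30 + 13
30 = 2·13 + 4
13 = 3·4 + 1
4 = 4·1 + 0
The gcd is 1. Working backward:
1 = 13 − 3·4
1 = −3·30 + 7·13
1 = 7·73 − 17·30
1 = −17·322 + 75·73
1 = 75·1683 − 392·322
Thus 322·(-392) ≡ 1 (mod 1683); reducing, -392 mod 1683 = 1291.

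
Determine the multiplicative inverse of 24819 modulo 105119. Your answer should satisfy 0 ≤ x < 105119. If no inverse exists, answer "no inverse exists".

Run Euclid on (105119, 24819):
105119 = 4·24819 + 5843
24819 = 4·5843 + 1447
5843 = 4·1447 + 55
1447 = 26·55 + 17
55 = 3·17 + 4
17 = 4·4 + 1
4 = 4·1 + 0
The gcd is 1. Working backward:
1 = 17 − 4·4
1 = −4·55 + 13·17
1 = 13·1447 − 342·55
1 = −342·5843 + 1381·1447
1 = 1381·24819 − 5866·5843
1 = −5866·105119 + 24845·24819
So 24819·24845 ≡ 1 (mod 105119).

24845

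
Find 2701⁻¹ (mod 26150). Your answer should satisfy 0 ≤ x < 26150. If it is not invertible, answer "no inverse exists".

6051

Extended Euclidean algorithm:
26150 = 9·2701 + 1841
2701 = 1·1841 + 860
1841 = 2·860 + 121
860 = 7·121 + 13
121 = 9·13 + 4
13 = 3·4 + 1
4 = 4·1 + 0
Since gcd(2701, 26150) = 1, back-substitute to write 1 as a combination:
1 = 13 − 3·4
1 = −3·121 + 28·13
1 = 28·860 − 199·121
1 = −199·1841 + 426·860
1 = 426·2701 − 625·1841
1 = −625·26150 + 6051·2701
So 2701·6051 ≡ 1 (mod 26150).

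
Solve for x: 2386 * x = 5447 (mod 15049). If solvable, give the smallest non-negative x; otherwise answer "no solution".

3692

First find gcd(2386, 15049):
15049 = 6·2386 + 733
2386 = 3·733 + 187
733 = 3·187 + 172
187 = 1·172 + 15
172 = 11·15 + 7
15 = 2·7 + 1
7 = 7·1 + 0
gcd = 1, so a unique solution mod 15049 exists.
Back-substitute for the Bézout coefficients:
1 = 15 − 2·7
1 = −2·172 + 23·15
1 = 23·187 − 25·172
1 = −25·733 + 98·187
1 = 98·2386 − 319·733
1 = −319·15049 + 2012·2386
So 2386·(2012) ≡ 1 (mod 15049), giving 2386⁻¹ ≡ 2012.
x ≡ 2386⁻¹·5447 ≡ 2012·5447 ≡ 3692 (mod 15049).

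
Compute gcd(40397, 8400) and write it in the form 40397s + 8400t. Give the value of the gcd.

Euclidean algorithm:
40397 = 4×8400 + 6797
8400 = 1×6797 + 1603
6797 = 4×1603 + 385
1603 = 4×385 + 63
385 = 6×63 + 7
63 = 9×7 + 0
gcd(40397, 8400) = 7.
Express as a combination:
7 = 385 − 6·63
7 = −6·1603 + 25·385
7 = 25·6797 − 106·1603
7 = −106·8400 + 131·6797
7 = 131·40397 − 630·8400
So 7 = (131)·40397 + (-630)·8400.

7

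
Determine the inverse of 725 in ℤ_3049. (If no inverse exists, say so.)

Run Euclid on (3049, 725):
3049 = 4·725 + 149
725 = 4·149 + 129
149 = 1·129 + 20
129 = 6·20 + 9
20 = 2·9 + 2
9 = 4·2 + 1
2 = 2·1 + 0
gcd = 1, so the inverse exists. Back-substitute:
1 = 9 − 4·2
1 = −4·20 + 9·9
1 = 9·129 − 58·20
1 = −58·149 + 67·129
1 = 67·725 − 326·149
1 = −326·3049 + 1371·725
So 725·1371 ≡ 1 (mod 3049).

1371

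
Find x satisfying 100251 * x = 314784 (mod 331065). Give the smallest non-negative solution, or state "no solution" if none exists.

First find gcd(100251, 331065):
331065 = 3·100251 + 30312
100251 = 3·30312 + 9315
30312 = 3·9315 + 2367
9315 = 3·2367 + 2214
2367 = 1·2214 + 153
2214 = 14·153 + 72
153 = 2·72 + 9
72 = 8·9 + 0
gcd = 9 and 9 | 314784, so solutions exist. Divide through by 9: 11139x ≡ 34976 (mod 36785).
Now find 11139⁻¹ mod 36785:
36785 = 3·11139 + 3368
11139 = 3·3368 + 1035
3368 = 3·1035 + 263
1035 = 3·263 + 246
263 = 1·246 + 17
246 = 14·17 + 8
17 = 2·8 + 1
8 = 8·1 + 0
Back-substitute:
1 = 17 − 2·8
1 = −2·246 + 29·17
1 = 29·263 − 31·246
1 = −31·1035 + 122·263
1 = 122·3368 − 397·1035
1 = −397·11139 + 1313·3368
1 = 1313·36785 − 4336·11139
So 11139·(-4336) ≡ 1 (mod 36785), i.e. 11139⁻¹ ≡ 32449.
Then x ≡ 32449·34976 ≡ 8619 (mod 36785); the smallest non-negative solution is x = 8619.

8619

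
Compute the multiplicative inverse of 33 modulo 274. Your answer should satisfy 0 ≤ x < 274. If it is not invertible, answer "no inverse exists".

gcd(274, 33) by repeated division:
274 = 8×33 + 10
33 = 3×10 + 3
10 = 3×3 + 1
3 = 3×1 + 0
gcd = 1, so the inverse exists. Back-substitute:
1 = 10 − 3·3
1 = −3·33 + 10·10
1 = 10·274 − 83·33
So 33·(-83) ≡ 1 (mod 274), and -83 ≡ 191 (mod 274).

191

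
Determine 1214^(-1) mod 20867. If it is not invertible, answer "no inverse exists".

14215

Extended Euclidean algorithm:
20867 = 17×1214 + 229
1214 = 5×229 + 69
229 = 3×69 + 22
69 = 3×22 + 3
22 = 7×3 + 1
3 = 3×1 + 0
The gcd is 1. Working backward:
1 = 22 − 7·3
1 = −7·69 + 22·22
1 = 22·229 − 73·69
1 = −73·1214 + 387·229
1 = 387·20867 − 6652·1214
Hence 1214⁻¹ ≡ -6652 ≡ 14215 (mod 20867).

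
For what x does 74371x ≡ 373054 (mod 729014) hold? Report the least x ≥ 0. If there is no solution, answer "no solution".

20394

First find gcd(74371, 729014):
729014 = 9×74371 + 59675
74371 = 1×59675 + 14696
59675 = 4×14696 + 891
14696 = 16×891 + 440
891 = 2×440 + 11
440 = 40×11 + 0
gcd = 11 and 11 | 373054, so solutions exist. Divide through by 11: 6761x ≡ 33914 (mod 66274).
Now find 6761⁻¹ mod 66274:
66274 = 9×6761 + 5425
6761 = 1×5425 + 1336
5425 = 4×1336 + 81
1336 = 16×81 + 40
81 = 2×40 + 1
40 = 40×1 + 0
Back-substitute:
1 = 81 − 2·40
1 = −2·1336 + 33·81
1 = 33·5425 − 134·1336
1 = −134·6761 + 167·5425
1 = 167·66274 − 1637·6761
So 6761·(-1637) ≡ 1 (mod 66274), i.e. 6761⁻¹ ≡ 64637.
Then x ≡ 64637·33914 ≡ 20394 (mod 66274); the smallest non-negative solution is x = 20394.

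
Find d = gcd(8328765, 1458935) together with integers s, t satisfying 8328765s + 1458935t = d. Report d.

Repeated division:
8328765 = 5*1458935 + 1034090
1458935 = 1*1034090 + 424845
1034090 = 2*424845 + 184400
424845 = 2*184400 + 56045
184400 = 3*56045 + 16265
56045 = 3*16265 + 7250
16265 = 2*7250 + 1765
7250 = 4*1765 + 190
1765 = 9*190 + 55
190 = 3*55 + 25
55 = 2*25 + 5
25 = 5*5 + 0
gcd(8328765, 1458935) = 5.
Express as a combination:
5 = 55 − 2·25
5 = −2·190 + 7·55
5 = 7·1765 − 65·190
5 = −65·7250 + 267·1765
5 = 267·16265 − 599·7250
5 = −599·56045 + 2064·16265
5 = 2064·184400 − 6791·56045
5 = −6791·424845 + 15646·184400
5 = 15646·1034090 − 38083·424845
5 = −38083·1458935 + 53729·1034090
5 = 53729·8328765 − 306728·1458935
So 5 = (53729)·8328765 + (-306728)·1458935.

5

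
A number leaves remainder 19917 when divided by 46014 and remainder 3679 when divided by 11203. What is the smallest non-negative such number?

Write x = 19917 + 46014·k. Then 46014·k ≡ 3679 − 19917 ≡ 6168 (mod 11203).
Need 46014⁻¹ mod 11203. Extended Euclid on (11203, 1202):
11203 = 9*1202 + 385
1202 = 3*385 + 47
385 = 8*47 + 9
47 = 5*9 + 2
9 = 4*2 + 1
2 = 2*1 + 0
Back-substitute:
1 = 9 − 4·2
1 = −4·47 + 21·9
1 = 21·385 − 172·47
1 = −172·1202 + 537·385
1 = 537·11203 − 5005·1202
46014⁻¹ ≡ 6198 (mod 11203), so k ≡ 6198·6168 ≡ 4628 (mod 11203).
x = 19917 + 46014·4628 = 212972709.

212972709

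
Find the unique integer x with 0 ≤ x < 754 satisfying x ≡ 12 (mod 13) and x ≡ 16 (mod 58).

480

Write x = 12 + 13·k. Then 13·k ≡ 16 − 12 ≡ 4 (mod 58).
Need 13⁻¹ mod 58. Extended Euclid on (58, 13):
58 = 4*13 + 6
13 = 2*6 + 1
6 = 6*1 + 0
Back-substitute:
1 = 13 − 2·6
1 = −2·58 + 9·13
13⁻¹ ≡ 9 (mod 58), so k ≡ 9·4 ≡ 36 (mod 58).
x = 12 + 13·36 = 480.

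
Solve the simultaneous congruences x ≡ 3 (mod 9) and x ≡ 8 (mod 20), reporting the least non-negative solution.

48

Write x = 3 + 9·k. Then 9·k ≡ 8 − 3 ≡ 5 (mod 20).
Need 9⁻¹ mod 20. Extended Euclid on (20, 9):
20 = 2·9 + 2
9 = 4·2 + 1
2 = 2·1 + 0
Back-substitute:
1 = 9 − 4·2
1 = −4·20 + 9·9
9⁻¹ ≡ 9 (mod 20), so k ≡ 9·5 ≡ 5 (mod 20).
x = 3 + 9·5 = 48.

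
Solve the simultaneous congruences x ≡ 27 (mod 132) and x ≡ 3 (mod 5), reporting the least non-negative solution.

423

Write x = 27 + 132·k. Then 132·k ≡ 3 − 27 ≡ 1 (mod 5).
Need 132⁻¹ mod 5. Extended Euclid on (5, 2):
5 = 2×2 + 1
2 = 2×1 + 0
Back-substitute:
1 = 5 − 2·2
132⁻¹ ≡ 3 (mod 5), so k ≡ 3·1 ≡ 3 (mod 5).
x = 27 + 132·3 = 423.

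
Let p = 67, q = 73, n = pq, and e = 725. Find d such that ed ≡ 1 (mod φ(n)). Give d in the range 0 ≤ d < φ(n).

φ(n) = (p−1)(q−1) = 66·72 = 4752.
Need d with 725·d ≡ 1 (mod 4752). Apply the extended Euclidean algorithm:
4752 = 6*725 + 402
725 = 1*402 + 323
402 = 1*323 + 79
323 = 4*79 + 7
79 = 11*7 + 2
7 = 3*2 + 1
2 = 2*1 + 0
Back-substitute:
1 = 7 − 3·2
1 = −3·79 + 34·7
1 = 34·323 − 139·79
1 = −139·402 + 173·323
1 = 173·725 − 312·402
1 = −312·4752 + 2045·725
So 725·2045 ≡ 1 (mod 4752), hence d = 2045.

2045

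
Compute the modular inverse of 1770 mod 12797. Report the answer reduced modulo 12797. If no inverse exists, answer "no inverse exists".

1352

Extended Euclidean algorithm:
12797 = 7·1770 + 407
1770 = 4·407 + 142
407 = 2·142 + 123
142 = 1·123 + 19
123 = 6·19 + 9
19 = 2·9 + 1
9 = 9·1 + 0
Since gcd(1770, 12797) = 1, back-substitute to write 1 as a combination:
1 = 19 − 2·9
1 = −2·123 + 13·19
1 = 13·142 − 15·123
1 = −15·407 + 43·142
1 = 43·1770 − 187·407
1 = −187·12797 + 1352·1770
So 1770·1352 ≡ 1 (mod 12797).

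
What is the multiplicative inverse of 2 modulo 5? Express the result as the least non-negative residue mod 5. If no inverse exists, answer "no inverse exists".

Run Euclid on (5, 2):
5 = 2·2 + 1
2 = 2·1 + 0
gcd = 1, so the inverse exists. Back-substitute:
1 = 5 − 2·2
Hence 2⁻¹ ≡ -2 ≡ 3 (mod 5).

3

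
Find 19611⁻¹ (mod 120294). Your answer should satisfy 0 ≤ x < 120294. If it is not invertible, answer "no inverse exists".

Euclidean algorithm on 120294, 19611:
120294 = 6·19611 + 2628
19611 = 7·2628 + 1215
2628 = 2·1215 + 198
1215 = 6·198 + 27
198 = 7·27 + 9
27 = 3·9 + 0
gcd(19611, 120294) = 9 ≠ 1, so 19611 has no multiplicative inverse modulo 120294.

no inverse exists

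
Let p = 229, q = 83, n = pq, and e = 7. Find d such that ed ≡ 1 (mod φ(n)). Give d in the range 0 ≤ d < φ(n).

2671

φ(n) = (p−1)(q−1) = 228·82 = 18696.
Need d with 7·d ≡ 1 (mod 18696). Apply the extended Euclidean algorithm:
18696 = 2670·7 + 6
7 = 1·6 + 1
6 = 6·1 + 0
Back-substitute:
1 = 7 − 6
1 = −18696 + 2671·7
So 7·2671 ≡ 1 (mod 18696), hence d = 2671.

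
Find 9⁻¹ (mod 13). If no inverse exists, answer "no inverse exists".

Extended Euclidean algorithm:
13 = 1×9 + 4
9 = 2×4 + 1
4 = 4×1 + 0
The gcd is 1. Working backward:
1 = 9 − 2·4
1 = −2·13 + 3·9
So 9·3 ≡ 1 (mod 13).

3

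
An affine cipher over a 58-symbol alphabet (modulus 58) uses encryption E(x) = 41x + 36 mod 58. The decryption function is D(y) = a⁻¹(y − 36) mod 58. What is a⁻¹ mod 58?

gcd(58, 41) by repeated division:
58 = 1*41 + 17
41 = 2*17 + 7
17 = 2*7 + 3
7 = 2*3 + 1
3 = 3*1 + 0
gcd = 1, so the inverse exists. Back-substitute:
1 = 7 − 2·3
1 = −2·17 + 5·7
1 = 5·41 − 12·17
1 = −12·58 + 17·41
So 41·17 ≡ 1 (mod 58).

17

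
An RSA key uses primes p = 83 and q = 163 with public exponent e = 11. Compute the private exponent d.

φ(n) = (p−1)(q−1) = 82·162 = 13284.
Need d with 11·d ≡ 1 (mod 13284). Apply the extended Euclidean algorithm:
13284 = 1207×11 + 7
11 = 1×7 + 4
7 = 1×4 + 3
4 = 1×3 + 1
3 = 3×1 + 0
Back-substitute:
1 = 4 − 3
1 = −7 + 2·4
1 = 2·11 − 3·7
1 = −3·13284 + 3623·11
So 11·3623 ≡ 1 (mod 13284), hence d = 3623.

3623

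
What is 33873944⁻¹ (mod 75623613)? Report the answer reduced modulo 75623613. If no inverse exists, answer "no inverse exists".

no inverse exists

Euclidean algorithm on 75623613, 33873944:
75623613 = 2*33873944 + 7875725
33873944 = 4*7875725 + 2371044
7875725 = 3*2371044 + 762593
2371044 = 3*762593 + 83265
762593 = 9*83265 + 13208
83265 = 6*13208 + 4017
13208 = 3*4017 + 1157
4017 = 3*1157 + 546
1157 = 2*546 + 65
546 = 8*65 + 26
65 = 2*26 + 13
26 = 2*13 + 0
The gcd is 13, not 1, hence no inverse exists.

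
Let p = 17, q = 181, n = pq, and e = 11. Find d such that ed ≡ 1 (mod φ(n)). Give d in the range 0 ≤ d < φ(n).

1571

φ(n) = (p−1)(q−1) = 16·180 = 2880.
Need d with 11·d ≡ 1 (mod 2880). Apply the extended Euclidean algorithm:
2880 = 261·11 + 9
11 = 1·9 + 2
9 = 4·2 + 1
2 = 2·1 + 0
Back-substitute:
1 = 9 − 4·2
1 = −4·11 + 5·9
1 = 5·2880 − 1309·11
So 11·(-1309) ≡ 1 (mod 2880), hence d ≡ -1309 ≡ 1571 (mod 2880).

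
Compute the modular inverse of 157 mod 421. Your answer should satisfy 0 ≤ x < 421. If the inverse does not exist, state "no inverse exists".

Apply the Euclidean algorithm to 421 and 157:
421 = 2×157 + 107
157 = 1×107 + 50
107 = 2×50 + 7
50 = 7×7 + 1
7 = 7×1 + 0
The gcd is 1. Working backward:
1 = 50 − 7·7
1 = −7·107 + 15·50
1 = 15·157 − 22·107
1 = −22·421 + 59·157
So 157·59 ≡ 1 (mod 421).

59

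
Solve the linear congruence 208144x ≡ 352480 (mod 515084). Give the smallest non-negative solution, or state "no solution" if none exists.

12761

First find gcd(208144, 515084):
515084 = 2×208144 + 98796
208144 = 2×98796 + 10552
98796 = 9×10552 + 3828
10552 = 2×3828 + 2896
3828 = 1×2896 + 932
2896 = 3×932 + 100
932 = 9×100 + 32
100 = 3×32 + 4
32 = 8×4 + 0
gcd = 4 and 4 | 352480, so solutions exist. Divide through by 4: 52036x ≡ 88120 (mod 128771).
Now find 52036⁻¹ mod 128771:
128771 = 2·52036 + 24699
52036 = 2·24699 + 2638
24699 = 9·2638 + 957
2638 = 2·957 + 724
957 = 1·724 + 233
724 = 3·233 + 25
233 = 9·25 + 8
25 = 3·8 + 1
8 = 8·1 + 0
Back-substitute:
1 = 25 − 3·8
1 = −3·233 + 28·25
1 = 28·724 − 87·233
1 = −87·957 + 115·724
1 = 115·2638 − 317·957
1 = −317·24699 + 2968·2638
1 = 2968·52036 − 6253·24699
1 = −6253·128771 + 15474·52036
So 52036⁻¹ ≡ 15474 (mod 128771).
Then x ≡ 15474·88120 ≡ 12761 (mod 128771); the smallest non-negative solution is x = 12761.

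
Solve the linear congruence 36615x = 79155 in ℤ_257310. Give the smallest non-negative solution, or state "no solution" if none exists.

First find gcd(36615, 257310):
257310 = 7×36615 + 1005
36615 = 36×1005 + 435
1005 = 2×435 + 135
435 = 3×135 + 30
135 = 4×30 + 15
30 = 2×15 + 0
gcd = 15 and 15 | 79155, so solutions exist. Divide through by 15: 2441x ≡ 5277 (mod 17154).
Now find 2441⁻¹ mod 17154:
17154 = 7×2441 + 67
2441 = 36×67 + 29
67 = 2×29 + 9
29 = 3×9 + 2
9 = 4×2 + 1
2 = 2×1 + 0
Back-substitute:
1 = 9 − 4·2
1 = −4·29 + 13·9
1 = 13·67 − 30·29
1 = −30·2441 + 1093·67
1 = 1093·17154 − 7681·2441
So 2441·(-7681) ≡ 1 (mod 17154), i.e. 2441⁻¹ ≡ 9473.
Then x ≡ 9473·5277 ≡ 2265 (mod 17154); the smallest non-negative solution is x = 2265.

2265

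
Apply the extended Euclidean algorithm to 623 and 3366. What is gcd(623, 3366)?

1

Euclidean algorithm:
3366 = 5*623 + 251
623 = 2*251 + 121
251 = 2*121 + 9
121 = 13*9 + 4
9 = 2*4 + 1
4 = 4*1 + 0
gcd(623, 3366) = 1.
Working backward:
1 = 9 − 2·4
1 = −2·121 + 27·9
1 = 27·251 − 56·121
1 = −56·623 + 139·251
1 = 139·3366 − 751·623
So 1 = (139)·3366 + (-751)·623.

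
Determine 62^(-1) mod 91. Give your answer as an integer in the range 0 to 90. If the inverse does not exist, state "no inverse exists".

Apply the Euclidean algorithm to 91 and 62:
91 = 1×62 + 29
62 = 2×29 + 4
29 = 7×4 + 1
4 = 4×1 + 0
The gcd is 1. Working backward:
1 = 29 − 7·4
1 = −7·62 + 15·29
1 = 15·91 − 22·62
So 62·(-22) ≡ 1 (mod 91), and -22 ≡ 69 (mod 91).

69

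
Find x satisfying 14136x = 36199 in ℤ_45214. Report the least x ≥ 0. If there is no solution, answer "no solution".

gcd(14136, 45214):
45214 = 3×14136 + 2806
14136 = 5×2806 + 106
2806 = 26×106 + 50
106 = 2×50 + 6
50 = 8×6 + 2
6 = 3×2 + 0
gcd = 2, but 2 ∤ 36199, so the congruence has no solution.

no solution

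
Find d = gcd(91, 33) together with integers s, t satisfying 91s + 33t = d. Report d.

Repeated division:
91 = 2×33 + 25
33 = 1×25 + 8
25 = 3×8 + 1
8 = 8×1 + 0
gcd(91, 33) = 1.
Working backward:
1 = 25 − 3·8
1 = −3·33 + 4·25
1 = 4·91 − 11·33
So 1 = (4)·91 + (-11)·33.

1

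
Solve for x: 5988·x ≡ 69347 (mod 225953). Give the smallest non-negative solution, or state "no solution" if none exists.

First find gcd(5988, 225953):
225953 = 37×5988 + 4397
5988 = 1×4397 + 1591
4397 = 2×1591 + 1215
1591 = 1×1215 + 376
1215 = 3×376 + 87
376 = 4×87 + 28
87 = 3×28 + 3
28 = 9×3 + 1
3 = 3×1 + 0
gcd = 1, so a unique solution mod 225953 exists.
Back-substitute for the Bézout coefficients:
1 = 28 − 9·3
1 = −9·87 + 28·28
1 = 28·376 − 121·87
1 = −121·1215 + 391·376
1 = 391·1591 − 512·1215
1 = −512·4397 + 1415·1591
1 = 1415·5988 − 1927·4397
1 = −1927·225953 + 72714·5988
So 5988·(72714) ≡ 1 (mod 225953), giving 5988⁻¹ ≡ 72714.
x ≡ 5988⁻¹·69347 ≡ 72714·69347 ≡ 130610 (mod 225953).

130610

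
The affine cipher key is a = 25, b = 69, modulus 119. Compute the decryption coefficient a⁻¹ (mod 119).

100

Run Euclid on (119, 25):
119 = 4*25 + 19
25 = 1*19 + 6
19 = 3*6 + 1
6 = 6*1 + 0
The gcd is 1. Working backward:
1 = 19 − 3·6
1 = −3·25 + 4·19
1 = 4·119 − 19·25
Thus 25·(-19) ≡ 1 (mod 119); reducing, -19 mod 119 = 100.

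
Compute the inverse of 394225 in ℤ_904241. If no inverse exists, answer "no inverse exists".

no inverse exists

Euclidean algorithm on 904241, 394225:
904241 = 2·394225 + 115791
394225 = 3·115791 + 46852
115791 = 2·46852 + 22087
46852 = 2·22087 + 2678
22087 = 8·2678 + 663
2678 = 4·663 + 26
663 = 25·26 + 13
26 = 2·13 + 0
gcd(394225, 904241) = 13 ≠ 1, so 394225 has no multiplicative inverse modulo 904241.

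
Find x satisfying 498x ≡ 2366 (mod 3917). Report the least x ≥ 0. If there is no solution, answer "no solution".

First find gcd(498, 3917):
3917 = 7*498 + 431
498 = 1*431 + 67
431 = 6*67 + 29
67 = 2*29 + 9
29 = 3*9 + 2
9 = 4*2 + 1
2 = 2*1 + 0
gcd = 1, so a unique solution mod 3917 exists.
Back-substitute for the Bézout coefficients:
1 = 9 − 4·2
1 = −4·29 + 13·9
1 = 13·67 − 30·29
1 = −30·431 + 193·67
1 = 193·498 − 223·431
1 = −223·3917 + 1754·498
So 498·(1754) ≡ 1 (mod 3917), giving 498⁻¹ ≡ 1754.
x ≡ 498⁻¹·2366 ≡ 1754·2366 ≡ 1861 (mod 3917).

1861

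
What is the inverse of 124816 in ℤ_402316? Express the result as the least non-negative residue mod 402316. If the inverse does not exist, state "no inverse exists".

no inverse exists

Euclidean algorithm on 402316, 124816:
402316 = 3·124816 + 27868
124816 = 4·27868 + 13344
27868 = 2·13344 + 1180
13344 = 11·1180 + 364
1180 = 3·364 + 88
364 = 4·88 + 12
88 = 7·12 + 4
12 = 3·4 + 0
Since gcd = 4 > 1, 124816 is not a unit mod 402316.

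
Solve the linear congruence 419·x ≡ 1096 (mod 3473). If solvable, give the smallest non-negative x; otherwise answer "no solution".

First find gcd(419, 3473):
3473 = 8×419 + 121
419 = 3×121 + 56
121 = 2×56 + 9
56 = 6×9 + 2
9 = 4×2 + 1
2 = 2×1 + 0
gcd = 1, so a unique solution mod 3473 exists.
Back-substitute for the Bézout coefficients:
1 = 9 − 4·2
1 = −4·56 + 25·9
1 = 25·121 − 54·56
1 = −54·419 + 187·121
1 = 187·3473 − 1550·419
So 419·(-1550) ≡ 1 (mod 3473), giving 419⁻¹ ≡ 1923.
x ≡ 419⁻¹·1096 ≡ 1923·1096 ≡ 2970 (mod 3473).

2970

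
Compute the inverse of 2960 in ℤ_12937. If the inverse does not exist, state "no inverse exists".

gcd(12937, 2960) by repeated division:
12937 = 4*2960 + 1097
2960 = 2*1097 + 766
1097 = 1*766 + 331
766 = 2*331 + 104
331 = 3*104 + 19
104 = 5*19 + 9
19 = 2*9 + 1
9 = 9*1 + 0
Since gcd(2960, 12937) = 1, back-substitute to write 1 as a combination:
1 = 19 − 2·9
1 = −2·104 + 11·19
1 = 11·331 − 35·104
1 = −35·766 + 81·331
1 = 81·1097 − 116·766
1 = −116·2960 + 313·1097
1 = 313·12937 − 1368·2960
So 2960·(-1368) ≡ 1 (mod 12937), and -1368 ≡ 11569 (mod 12937).

11569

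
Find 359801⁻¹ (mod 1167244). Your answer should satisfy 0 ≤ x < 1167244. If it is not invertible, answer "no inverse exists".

Compute gcd(359801, 1167244):
1167244 = 3*359801 + 87841
359801 = 4*87841 + 8437
87841 = 10*8437 + 3471
8437 = 2*3471 + 1495
3471 = 2*1495 + 481
1495 = 3*481 + 52
481 = 9*52 + 13
52 = 4*13 + 0
The gcd is 13, not 1, hence no inverse exists.

no inverse exists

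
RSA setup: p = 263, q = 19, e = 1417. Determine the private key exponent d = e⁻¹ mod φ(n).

φ(n) = (p−1)(q−1) = 262·18 = 4716.
Need d with 1417·d ≡ 1 (mod 4716). Apply the extended Euclidean algorithm:
4716 = 3·1417 + 465
1417 = 3·465 + 22
465 = 21·22 + 3
22 = 7·3 + 1
3 = 3·1 + 0
Back-substitute:
1 = 22 − 7·3
1 = −7·465 + 148·22
1 = 148·1417 − 451·465
1 = −451·4716 + 1501·1417
So 1417·1501 ≡ 1 (mod 4716), hence d = 1501.

1501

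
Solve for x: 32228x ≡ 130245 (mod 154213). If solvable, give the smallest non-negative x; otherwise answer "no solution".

119377

First find gcd(32228, 154213):
154213 = 4*32228 + 25301
32228 = 1*25301 + 6927
25301 = 3*6927 + 4520
6927 = 1*4520 + 2407
4520 = 1*2407 + 2113
2407 = 1*2113 + 294
2113 = 7*294 + 55
294 = 5*55 + 19
55 = 2*19 + 17
19 = 1*17 + 2
17 = 8*2 + 1
2 = 2*1 + 0
gcd = 1, so a unique solution mod 154213 exists.
Back-substitute for the Bézout coefficients:
1 = 17 − 8·2
1 = −8·19 + 9·17
1 = 9·55 − 26·19
1 = −26·294 + 139·55
1 = 139·2113 − 999·294
1 = −999·2407 + 1138·2113
1 = 1138·4520 − 2137·2407
1 = −2137·6927 + 3275·4520
1 = 3275·25301 − 11962·6927
1 = −11962·32228 + 15237·25301
1 = 15237·154213 − 72910·32228
So 32228·(-72910) ≡ 1 (mod 154213), giving 32228⁻¹ ≡ 81303.
x ≡ 32228⁻¹·130245 ≡ 81303·130245 ≡ 119377 (mod 154213).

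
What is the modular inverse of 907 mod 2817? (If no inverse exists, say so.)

1966

Extended Euclidean algorithm:
2817 = 3×907 + 96
907 = 9×96 + 43
96 = 2×43 + 10
43 = 4×10 + 3
10 = 3×3 + 1
3 = 3×1 + 0
Since gcd(907, 2817) = 1, back-substitute to write 1 as a combination:
1 = 10 − 3·3
1 = −3·43 + 13·10
1 = 13·96 − 29·43
1 = −29·907 + 274·96
1 = 274·2817 − 851·907
Thus 907·(-851) ≡ 1 (mod 2817); reducing, -851 mod 2817 = 1966.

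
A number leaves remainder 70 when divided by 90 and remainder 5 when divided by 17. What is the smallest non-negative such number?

430

Write x = 70 + 90·k. Then 90·k ≡ 5 − 70 ≡ 3 (mod 17).
Need 90⁻¹ mod 17. Extended Euclid on (17, 5):
17 = 3·5 + 2
5 = 2·2 + 1
2 = 2·1 + 0
Back-substitute:
1 = 5 − 2·2
1 = −2·17 + 7·5
90⁻¹ ≡ 7 (mod 17), so k ≡ 7·3 ≡ 4 (mod 17).
x = 70 + 90·4 = 430.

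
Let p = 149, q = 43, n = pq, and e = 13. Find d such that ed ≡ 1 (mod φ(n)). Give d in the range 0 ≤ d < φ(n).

2869

φ(n) = (p−1)(q−1) = 148·42 = 6216.
Need d with 13·d ≡ 1 (mod 6216). Apply the extended Euclidean algorithm:
6216 = 478×13 + 2
13 = 6×2 + 1
2 = 2×1 + 0
Back-substitute:
1 = 13 − 6·2
1 = −6·6216 + 2869·13
So 13·2869 ≡ 1 (mod 6216), hence d = 2869.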